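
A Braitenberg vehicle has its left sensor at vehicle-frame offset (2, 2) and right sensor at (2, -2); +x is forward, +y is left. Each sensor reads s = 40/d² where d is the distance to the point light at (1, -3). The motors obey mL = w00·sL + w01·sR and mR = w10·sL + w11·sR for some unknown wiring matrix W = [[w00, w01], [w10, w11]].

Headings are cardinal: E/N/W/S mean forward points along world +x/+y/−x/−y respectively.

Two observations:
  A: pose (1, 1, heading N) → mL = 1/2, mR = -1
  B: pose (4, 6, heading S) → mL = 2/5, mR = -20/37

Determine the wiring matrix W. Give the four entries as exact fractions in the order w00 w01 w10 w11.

obs A: pose=(1,1,N) → sL=1, sR=1, mL=1/2, mR=-1
obs B: pose=(4,6,S) → sL=20/37, sR=4/5, mL=2/5, mR=-20/37
sensor matrix S = [[1, 1], [20/37, 4/5]]; det S = 48/185
solve [mL_A; mL_B] = S·[w00; w01] and [mR_A; mR_B] = S·[w10; w11]:
  w00 = 0, w01 = 1/2, w10 = -1, w11 = 0

0 1/2 -1 0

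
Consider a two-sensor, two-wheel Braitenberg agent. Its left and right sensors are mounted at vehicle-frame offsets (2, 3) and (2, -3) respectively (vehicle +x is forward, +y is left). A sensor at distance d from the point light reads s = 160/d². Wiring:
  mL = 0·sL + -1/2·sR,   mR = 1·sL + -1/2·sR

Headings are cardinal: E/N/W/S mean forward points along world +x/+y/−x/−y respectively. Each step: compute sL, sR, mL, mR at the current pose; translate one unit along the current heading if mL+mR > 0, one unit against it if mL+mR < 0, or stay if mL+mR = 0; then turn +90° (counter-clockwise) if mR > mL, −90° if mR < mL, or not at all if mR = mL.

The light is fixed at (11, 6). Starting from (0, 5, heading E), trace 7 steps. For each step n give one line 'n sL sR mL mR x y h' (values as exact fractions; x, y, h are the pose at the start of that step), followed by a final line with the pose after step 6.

n=0: pose=(0,5,E); sL=32/17, sR=160/97; mL=-80/97, mR=1744/1649; mL+mR=384/1649 → advance +1; mR−mL=32/17 → turn +1·90°
n=1: pose=(1,5,N); sL=16/17, sR=16/5; mL=-8/5, mR=-56/85; mL+mR=-192/85 → advance -1; mR−mL=16/17 → turn +1·90°
n=2: pose=(1,4,W); sL=160/169, sR=32/29; mL=-16/29, mR=1936/4901; mL+mR=-768/4901 → advance -1; mR−mL=160/169 → turn +1·90°
n=3: pose=(2,4,S); sL=40/13, sR=1; mL=-1/2, mR=67/26; mL+mR=27/13 → advance +1; mR−mL=40/13 → turn +1·90°
n=4: pose=(2,3,E); sL=160/49, sR=32/17; mL=-16/17, mR=1936/833; mL+mR=1152/833 → advance +1; mR−mL=160/49 → turn +1·90°
n=5: pose=(3,3,N); sL=80/61, sR=80/13; mL=-40/13, mR=-1400/793; mL+mR=-3840/793 → advance -1; mR−mL=80/61 → turn +1·90°
n=6: pose=(3,2,W); sL=160/149, sR=160/101; mL=-80/101, mR=4240/15049; mL+mR=-7680/15049 → advance -1; mR−mL=160/149 → turn +1·90°

0 32/17 160/97 -80/97 1744/1649 0 5 E
1 16/17 16/5 -8/5 -56/85 1 5 N
2 160/169 32/29 -16/29 1936/4901 1 4 W
3 40/13 1 -1/2 67/26 2 4 S
4 160/49 32/17 -16/17 1936/833 2 3 E
5 80/61 80/13 -40/13 -1400/793 3 3 N
6 160/149 160/101 -80/101 4240/15049 3 2 W
final 4 2 S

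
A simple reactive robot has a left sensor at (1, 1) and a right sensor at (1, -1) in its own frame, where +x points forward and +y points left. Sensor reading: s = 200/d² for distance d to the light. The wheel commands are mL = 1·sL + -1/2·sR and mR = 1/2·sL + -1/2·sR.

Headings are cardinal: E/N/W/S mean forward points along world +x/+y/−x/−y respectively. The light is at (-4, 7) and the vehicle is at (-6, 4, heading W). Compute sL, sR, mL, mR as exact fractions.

8 200/13 4/13 -48/13

left sensor world pos  = (-7, 3); dL² = 25
right sensor world pos = (-7, 5); dR² = 13
sL = 200/25 = 8
sR = 200/13 = 200/13
mL = 1·sL + -1/2·sR = 4/13
mR = 1/2·sL + -1/2·sR = -48/13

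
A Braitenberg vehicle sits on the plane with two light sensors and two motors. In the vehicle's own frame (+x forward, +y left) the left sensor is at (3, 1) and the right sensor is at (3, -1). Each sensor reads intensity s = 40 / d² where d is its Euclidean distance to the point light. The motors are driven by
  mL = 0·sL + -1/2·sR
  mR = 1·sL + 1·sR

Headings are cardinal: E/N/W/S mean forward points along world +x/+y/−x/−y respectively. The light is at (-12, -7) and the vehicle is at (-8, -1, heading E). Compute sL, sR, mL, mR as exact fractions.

left sensor world pos  = (-5, 0); dL² = 98
right sensor world pos = (-5, -2); dR² = 74
sL = 40/98 = 20/49
sR = 40/74 = 20/37
mL = 0·sL + -1/2·sR = -10/37
mR = 1·sL + 1·sR = 1720/1813

20/49 20/37 -10/37 1720/1813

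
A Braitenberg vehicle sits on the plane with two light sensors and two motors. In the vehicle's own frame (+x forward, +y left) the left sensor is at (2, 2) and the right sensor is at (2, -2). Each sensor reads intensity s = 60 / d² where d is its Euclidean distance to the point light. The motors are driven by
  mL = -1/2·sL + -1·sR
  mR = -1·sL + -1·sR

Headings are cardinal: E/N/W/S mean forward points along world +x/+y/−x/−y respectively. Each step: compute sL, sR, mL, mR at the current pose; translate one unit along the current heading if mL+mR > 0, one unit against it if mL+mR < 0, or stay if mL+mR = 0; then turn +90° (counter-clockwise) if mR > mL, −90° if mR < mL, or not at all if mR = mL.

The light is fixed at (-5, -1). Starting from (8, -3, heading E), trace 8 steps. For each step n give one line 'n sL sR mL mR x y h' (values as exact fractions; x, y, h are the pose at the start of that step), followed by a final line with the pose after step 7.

n=0: pose=(8,-3,E); sL=4/15, sR=60/241; mL=-1382/3615, mR=-1864/3615; mL+mR=-1082/1205 → advance -1; mR−mL=-2/15 → turn -1·90°
n=1: pose=(7,-3,S); sL=15/53, sR=15/29; mL=-2025/3074, mR=-1230/1537; mL+mR=-4485/3074 → advance -1; mR−mL=-15/106 → turn -1·90°
n=2: pose=(7,-2,W); sL=60/109, sR=60/101; mL=-9570/11009, mR=-12600/11009; mL+mR=-22170/11009 → advance -1; mR−mL=-30/109 → turn -1·90°
n=3: pose=(8,-2,N); sL=30/61, sR=30/113; mL=-3525/6893, mR=-5220/6893; mL+mR=-8745/6893 → advance -1; mR−mL=-15/61 → turn -1·90°
n=4: pose=(8,-3,E); sL=4/15, sR=60/241; mL=-1382/3615, mR=-1864/3615; mL+mR=-1082/1205 → advance -1; mR−mL=-2/15 → turn -1·90°
n=5: pose=(7,-3,S); sL=15/53, sR=15/29; mL=-2025/3074, mR=-1230/1537; mL+mR=-4485/3074 → advance -1; mR−mL=-15/106 → turn -1·90°
n=6: pose=(7,-2,W); sL=60/109, sR=60/101; mL=-9570/11009, mR=-12600/11009; mL+mR=-22170/11009 → advance -1; mR−mL=-30/109 → turn -1·90°
n=7: pose=(8,-2,N); sL=30/61, sR=30/113; mL=-3525/6893, mR=-5220/6893; mL+mR=-8745/6893 → advance -1; mR−mL=-15/61 → turn -1·90°

0 4/15 60/241 -1382/3615 -1864/3615 8 -3 E
1 15/53 15/29 -2025/3074 -1230/1537 7 -3 S
2 60/109 60/101 -9570/11009 -12600/11009 7 -2 W
3 30/61 30/113 -3525/6893 -5220/6893 8 -2 N
4 4/15 60/241 -1382/3615 -1864/3615 8 -3 E
5 15/53 15/29 -2025/3074 -1230/1537 7 -3 S
6 60/109 60/101 -9570/11009 -12600/11009 7 -2 W
7 30/61 30/113 -3525/6893 -5220/6893 8 -2 N
final 8 -3 E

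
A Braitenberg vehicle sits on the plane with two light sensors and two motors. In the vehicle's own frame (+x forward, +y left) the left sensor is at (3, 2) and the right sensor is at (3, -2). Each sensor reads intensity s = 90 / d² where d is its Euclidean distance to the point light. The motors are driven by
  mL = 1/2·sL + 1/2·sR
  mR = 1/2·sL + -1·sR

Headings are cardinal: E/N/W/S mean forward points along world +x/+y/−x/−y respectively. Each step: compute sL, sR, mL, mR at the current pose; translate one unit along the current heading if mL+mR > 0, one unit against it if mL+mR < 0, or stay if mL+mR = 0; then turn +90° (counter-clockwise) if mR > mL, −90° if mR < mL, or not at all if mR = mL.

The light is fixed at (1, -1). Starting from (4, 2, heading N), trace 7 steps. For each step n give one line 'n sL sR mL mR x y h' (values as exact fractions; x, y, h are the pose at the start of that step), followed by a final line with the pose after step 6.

0 90/37 90/61 4410/2257 -585/2257 4 2 N
1 5/4 9/4 7/4 -13/8 4 3 E
2 90/37 18 378/37 -621/37 5 3 S
3 9 9/5 27/5 27/10 5 4 W
4 18/13 90/89 1386/1157 -369/1157 4 4 N
5 9/10 45/26 171/130 -333/260 4 5 E
6 2 90/13 58/13 -77/13 5 5 S
final 5 6 W

n=0: pose=(4,2,N); sL=90/37, sR=90/61; mL=4410/2257, mR=-585/2257; mL+mR=3825/2257 → advance +1; mR−mL=-135/61 → turn -1·90°
n=1: pose=(4,3,E); sL=5/4, sR=9/4; mL=7/4, mR=-13/8; mL+mR=1/8 → advance +1; mR−mL=-27/8 → turn -1·90°
n=2: pose=(5,3,S); sL=90/37, sR=18; mL=378/37, mR=-621/37; mL+mR=-243/37 → advance -1; mR−mL=-27 → turn -1·90°
n=3: pose=(5,4,W); sL=9, sR=9/5; mL=27/5, mR=27/10; mL+mR=81/10 → advance +1; mR−mL=-27/10 → turn -1·90°
n=4: pose=(4,4,N); sL=18/13, sR=90/89; mL=1386/1157, mR=-369/1157; mL+mR=1017/1157 → advance +1; mR−mL=-135/89 → turn -1·90°
n=5: pose=(4,5,E); sL=9/10, sR=45/26; mL=171/130, mR=-333/260; mL+mR=9/260 → advance +1; mR−mL=-135/52 → turn -1·90°
n=6: pose=(5,5,S); sL=2, sR=90/13; mL=58/13, mR=-77/13; mL+mR=-19/13 → advance -1; mR−mL=-135/13 → turn -1·90°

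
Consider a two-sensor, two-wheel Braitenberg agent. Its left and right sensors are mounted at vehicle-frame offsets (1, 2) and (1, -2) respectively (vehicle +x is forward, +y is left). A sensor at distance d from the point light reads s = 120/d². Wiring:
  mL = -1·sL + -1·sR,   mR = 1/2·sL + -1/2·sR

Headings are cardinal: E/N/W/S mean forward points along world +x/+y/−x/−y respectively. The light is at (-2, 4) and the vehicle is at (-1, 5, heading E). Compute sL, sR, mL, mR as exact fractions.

left sensor world pos  = (0, 7); dL² = 13
right sensor world pos = (0, 3); dR² = 5
sL = 120/13 = 120/13
sR = 120/5 = 24
mL = -1·sL + -1·sR = -432/13
mR = 1/2·sL + -1/2·sR = -96/13

120/13 24 -432/13 -96/13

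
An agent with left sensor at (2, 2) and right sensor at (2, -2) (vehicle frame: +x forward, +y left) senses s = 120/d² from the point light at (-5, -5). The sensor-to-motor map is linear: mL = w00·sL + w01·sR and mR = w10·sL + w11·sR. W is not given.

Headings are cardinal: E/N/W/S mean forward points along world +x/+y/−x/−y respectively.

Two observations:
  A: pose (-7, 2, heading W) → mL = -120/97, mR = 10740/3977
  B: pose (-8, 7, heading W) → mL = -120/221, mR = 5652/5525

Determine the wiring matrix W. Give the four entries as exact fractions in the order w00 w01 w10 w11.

0 -1 1/2 1

obs A: pose=(-7,2,W) → sL=120/41, sR=120/97, mL=-120/97, mR=10740/3977
obs B: pose=(-8,7,W) → sL=24/25, sR=120/221, mL=-120/221, mR=5652/5525
sensor matrix S = [[120/41, 120/97], [24/25, 120/221]]; det S = 1764864/4394585
solve [mL_A; mL_B] = S·[w00; w01] and [mR_A; mR_B] = S·[w10; w11]:
  w00 = 0, w01 = -1, w10 = 1/2, w11 = 1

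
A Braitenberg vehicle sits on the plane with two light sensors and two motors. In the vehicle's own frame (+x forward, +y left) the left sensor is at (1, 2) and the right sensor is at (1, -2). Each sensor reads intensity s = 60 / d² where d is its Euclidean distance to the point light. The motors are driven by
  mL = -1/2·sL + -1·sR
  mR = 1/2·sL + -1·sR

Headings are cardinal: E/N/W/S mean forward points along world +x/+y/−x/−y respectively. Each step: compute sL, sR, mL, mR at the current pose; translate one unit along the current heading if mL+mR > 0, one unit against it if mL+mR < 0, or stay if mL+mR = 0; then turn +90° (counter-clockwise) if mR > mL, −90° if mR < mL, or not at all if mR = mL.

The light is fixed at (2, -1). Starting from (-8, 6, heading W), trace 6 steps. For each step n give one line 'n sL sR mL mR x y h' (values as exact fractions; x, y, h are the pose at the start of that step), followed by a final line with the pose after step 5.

n=0: pose=(-8,6,W); sL=30/73, sR=30/101; mL=-3705/7373, mR=-675/7373; mL+mR=-60/101 → advance -1; mR−mL=30/73 → turn +1·90°
n=1: pose=(-7,6,S); sL=12/17, sR=60/157; mL=-1962/2669, mR=-78/2669; mL+mR=-120/157 → advance -1; mR−mL=12/17 → turn +1·90°
n=2: pose=(-7,7,E); sL=15/41, sR=3/5; mL=-321/410, mR=-171/410; mL+mR=-6/5 → advance -1; mR−mL=15/41 → turn +1·90°
n=3: pose=(-8,7,N); sL=4/15, sR=12/29; mL=-238/435, mR=-122/435; mL+mR=-24/29 → advance -1; mR−mL=4/15 → turn +1·90°
n=4: pose=(-8,6,W); sL=30/73, sR=30/101; mL=-3705/7373, mR=-675/7373; mL+mR=-60/101 → advance -1; mR−mL=30/73 → turn +1·90°
n=5: pose=(-7,6,S); sL=12/17, sR=60/157; mL=-1962/2669, mR=-78/2669; mL+mR=-120/157 → advance -1; mR−mL=12/17 → turn +1·90°

0 30/73 30/101 -3705/7373 -675/7373 -8 6 W
1 12/17 60/157 -1962/2669 -78/2669 -7 6 S
2 15/41 3/5 -321/410 -171/410 -7 7 E
3 4/15 12/29 -238/435 -122/435 -8 7 N
4 30/73 30/101 -3705/7373 -675/7373 -8 6 W
5 12/17 60/157 -1962/2669 -78/2669 -7 6 S
final -7 7 E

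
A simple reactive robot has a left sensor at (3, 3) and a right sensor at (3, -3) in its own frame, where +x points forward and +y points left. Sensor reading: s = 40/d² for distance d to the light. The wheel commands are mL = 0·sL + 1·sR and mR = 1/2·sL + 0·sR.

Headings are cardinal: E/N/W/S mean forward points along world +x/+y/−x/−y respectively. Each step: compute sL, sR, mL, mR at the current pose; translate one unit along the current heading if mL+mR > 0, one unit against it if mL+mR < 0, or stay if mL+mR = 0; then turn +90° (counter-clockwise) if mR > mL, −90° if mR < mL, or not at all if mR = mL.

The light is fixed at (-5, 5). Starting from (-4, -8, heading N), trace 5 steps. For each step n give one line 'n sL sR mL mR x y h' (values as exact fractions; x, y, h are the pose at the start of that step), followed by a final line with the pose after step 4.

n=0: pose=(-4,-8,N); sL=5/13, sR=10/29; mL=10/29, mR=5/26; mL+mR=405/754 → advance +1; mR−mL=-115/754 → turn -1·90°
n=1: pose=(-4,-7,E); sL=40/97, sR=40/241; mL=40/241, mR=20/97; mL+mR=8700/23377 → advance +1; mR−mL=940/23377 → turn +1·90°
n=2: pose=(-3,-7,N); sL=20/41, sR=20/53; mL=20/53, mR=10/41; mL+mR=1350/2173 → advance +1; mR−mL=-290/2173 → turn -1·90°
n=3: pose=(-3,-6,E); sL=40/89, sR=40/221; mL=40/221, mR=20/89; mL+mR=7980/19669 → advance +1; mR−mL=860/19669 → turn +1·90°
n=4: pose=(-2,-6,N); sL=5/8, sR=2/5; mL=2/5, mR=5/16; mL+mR=57/80 → advance +1; mR−mL=-7/80 → turn -1·90°

0 5/13 10/29 10/29 5/26 -4 -8 N
1 40/97 40/241 40/241 20/97 -4 -7 E
2 20/41 20/53 20/53 10/41 -3 -7 N
3 40/89 40/221 40/221 20/89 -3 -6 E
4 5/8 2/5 2/5 5/16 -2 -6 N
final -2 -5 E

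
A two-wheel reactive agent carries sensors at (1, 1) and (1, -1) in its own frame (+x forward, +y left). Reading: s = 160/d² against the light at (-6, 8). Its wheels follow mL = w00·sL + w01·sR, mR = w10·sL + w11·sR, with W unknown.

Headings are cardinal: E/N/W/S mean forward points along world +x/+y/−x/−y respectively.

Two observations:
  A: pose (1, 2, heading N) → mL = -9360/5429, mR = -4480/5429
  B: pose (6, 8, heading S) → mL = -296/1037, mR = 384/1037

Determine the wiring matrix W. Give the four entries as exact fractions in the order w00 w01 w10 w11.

obs A: pose=(1,2,N) → sL=160/61, sR=160/89, mL=-9360/5429, mR=-4480/5429
obs B: pose=(6,8,S) → sL=16/17, sR=80/61, mL=-296/1037, mR=384/1037
sensor matrix S = [[160/61, 160/89], [16/17, 80/61]]; det S = 9840640/5629873
solve [mL_A; mL_B] = S·[w00; w01] and [mR_A; mR_B] = S·[w10; w11]:
  w00 = -1, w01 = 1/2, w10 = -1, w11 = 1

-1 1/2 -1 1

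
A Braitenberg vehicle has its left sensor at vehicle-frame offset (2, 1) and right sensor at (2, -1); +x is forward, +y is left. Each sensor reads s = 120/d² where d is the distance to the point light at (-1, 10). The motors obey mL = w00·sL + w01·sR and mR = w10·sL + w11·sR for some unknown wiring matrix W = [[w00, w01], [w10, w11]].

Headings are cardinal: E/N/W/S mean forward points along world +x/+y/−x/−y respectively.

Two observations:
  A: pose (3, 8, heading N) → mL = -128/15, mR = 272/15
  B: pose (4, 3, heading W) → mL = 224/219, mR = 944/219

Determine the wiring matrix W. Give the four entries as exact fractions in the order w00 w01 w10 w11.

-1 1 1 1

obs A: pose=(3,8,N) → sL=40/3, sR=24/5, mL=-128/15, mR=272/15
obs B: pose=(4,3,W) → sL=120/73, sR=8/3, mL=224/219, mR=944/219
sensor matrix S = [[40/3, 24/5], [120/73, 8/3]]; det S = 18176/657
solve [mL_A; mL_B] = S·[w00; w01] and [mR_A; mR_B] = S·[w10; w11]:
  w00 = -1, w01 = 1, w10 = 1, w11 = 1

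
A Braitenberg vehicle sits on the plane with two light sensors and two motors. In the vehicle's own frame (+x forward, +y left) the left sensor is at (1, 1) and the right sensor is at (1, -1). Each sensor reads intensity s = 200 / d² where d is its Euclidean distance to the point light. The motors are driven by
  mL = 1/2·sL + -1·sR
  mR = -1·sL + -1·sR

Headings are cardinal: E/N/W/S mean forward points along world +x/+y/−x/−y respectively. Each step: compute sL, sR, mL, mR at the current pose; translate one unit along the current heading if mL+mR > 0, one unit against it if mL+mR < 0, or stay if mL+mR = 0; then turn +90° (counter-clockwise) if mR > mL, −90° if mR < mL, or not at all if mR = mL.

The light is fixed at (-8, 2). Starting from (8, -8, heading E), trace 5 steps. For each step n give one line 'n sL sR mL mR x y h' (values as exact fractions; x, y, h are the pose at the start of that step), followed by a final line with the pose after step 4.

n=0: pose=(8,-8,E); sL=20/37, sR=20/41; mL=-330/1517, mR=-1560/1517; mL+mR=-1890/1517 → advance -1; mR−mL=-30/37 → turn -1·90°
n=1: pose=(7,-8,S); sL=200/377, sR=200/317; mL=-43700/119509, mR=-138800/119509; mL+mR=-182500/119509 → advance -1; mR−mL=-300/377 → turn -1·90°
n=2: pose=(7,-7,W); sL=25/37, sR=10/13; mL=-415/962, mR=-695/481; mL+mR=-1805/962 → advance -1; mR−mL=-75/74 → turn -1·90°
n=3: pose=(8,-7,N); sL=200/289, sR=200/353; mL=-22500/102017, mR=-128400/102017; mL+mR=-150900/102017 → advance -1; mR−mL=-300/289 → turn -1·90°
n=4: pose=(8,-8,E); sL=20/37, sR=20/41; mL=-330/1517, mR=-1560/1517; mL+mR=-1890/1517 → advance -1; mR−mL=-30/37 → turn -1·90°

0 20/37 20/41 -330/1517 -1560/1517 8 -8 E
1 200/377 200/317 -43700/119509 -138800/119509 7 -8 S
2 25/37 10/13 -415/962 -695/481 7 -7 W
3 200/289 200/353 -22500/102017 -128400/102017 8 -7 N
4 20/37 20/41 -330/1517 -1560/1517 8 -8 E
final 7 -8 S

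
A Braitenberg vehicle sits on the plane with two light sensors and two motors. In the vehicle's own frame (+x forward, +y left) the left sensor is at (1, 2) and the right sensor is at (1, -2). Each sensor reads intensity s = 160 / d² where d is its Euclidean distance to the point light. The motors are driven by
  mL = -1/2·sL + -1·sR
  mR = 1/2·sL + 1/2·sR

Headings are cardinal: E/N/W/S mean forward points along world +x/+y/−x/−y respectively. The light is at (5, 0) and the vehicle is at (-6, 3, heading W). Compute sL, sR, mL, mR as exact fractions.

32/29 160/169 -7344/4901 5024/4901

left sensor world pos  = (-7, 1); dL² = 145
right sensor world pos = (-7, 5); dR² = 169
sL = 160/145 = 32/29
sR = 160/169 = 160/169
mL = -1/2·sL + -1·sR = -7344/4901
mR = 1/2·sL + 1/2·sR = 5024/4901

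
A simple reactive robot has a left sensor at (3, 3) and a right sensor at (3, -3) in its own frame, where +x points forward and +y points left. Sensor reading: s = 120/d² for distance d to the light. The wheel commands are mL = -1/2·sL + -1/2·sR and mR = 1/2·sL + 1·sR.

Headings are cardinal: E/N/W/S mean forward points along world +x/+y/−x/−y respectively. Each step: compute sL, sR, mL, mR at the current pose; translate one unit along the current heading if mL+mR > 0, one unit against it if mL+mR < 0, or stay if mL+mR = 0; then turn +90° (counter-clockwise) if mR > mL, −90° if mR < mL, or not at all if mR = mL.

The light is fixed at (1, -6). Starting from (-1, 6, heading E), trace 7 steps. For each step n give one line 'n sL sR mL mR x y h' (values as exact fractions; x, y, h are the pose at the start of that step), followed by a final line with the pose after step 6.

n=0: pose=(-1,6,E); sL=60/113, sR=60/41; mL=-4620/4633, mR=8010/4633; mL+mR=30/41 → advance +1; mR−mL=12630/4633 → turn +1·90°
n=1: pose=(0,6,N); sL=120/241, sR=120/229; mL=-28200/55189, mR=42660/55189; mL+mR=60/229 → advance +1; mR−mL=70860/55189 → turn +1·90°
n=2: pose=(0,7,W); sL=30/29, sR=15/34; mL=-1455/1972, mR=945/986; mL+mR=15/68 → advance +1; mR−mL=3345/1972 → turn +1·90°
n=3: pose=(-1,7,S); sL=120/101, sR=24/25; mL=-2712/2525, mR=3924/2525; mL+mR=12/25 → advance +1; mR−mL=6636/2525 → turn +1·90°
n=4: pose=(-1,6,E); sL=60/113, sR=60/41; mL=-4620/4633, mR=8010/4633; mL+mR=30/41 → advance +1; mR−mL=12630/4633 → turn +1·90°
n=5: pose=(0,6,N); sL=120/241, sR=120/229; mL=-28200/55189, mR=42660/55189; mL+mR=60/229 → advance +1; mR−mL=70860/55189 → turn +1·90°
n=6: pose=(0,7,W); sL=30/29, sR=15/34; mL=-1455/1972, mR=945/986; mL+mR=15/68 → advance +1; mR−mL=3345/1972 → turn +1·90°

0 60/113 60/41 -4620/4633 8010/4633 -1 6 E
1 120/241 120/229 -28200/55189 42660/55189 0 6 N
2 30/29 15/34 -1455/1972 945/986 0 7 W
3 120/101 24/25 -2712/2525 3924/2525 -1 7 S
4 60/113 60/41 -4620/4633 8010/4633 -1 6 E
5 120/241 120/229 -28200/55189 42660/55189 0 6 N
6 30/29 15/34 -1455/1972 945/986 0 7 W
final -1 7 S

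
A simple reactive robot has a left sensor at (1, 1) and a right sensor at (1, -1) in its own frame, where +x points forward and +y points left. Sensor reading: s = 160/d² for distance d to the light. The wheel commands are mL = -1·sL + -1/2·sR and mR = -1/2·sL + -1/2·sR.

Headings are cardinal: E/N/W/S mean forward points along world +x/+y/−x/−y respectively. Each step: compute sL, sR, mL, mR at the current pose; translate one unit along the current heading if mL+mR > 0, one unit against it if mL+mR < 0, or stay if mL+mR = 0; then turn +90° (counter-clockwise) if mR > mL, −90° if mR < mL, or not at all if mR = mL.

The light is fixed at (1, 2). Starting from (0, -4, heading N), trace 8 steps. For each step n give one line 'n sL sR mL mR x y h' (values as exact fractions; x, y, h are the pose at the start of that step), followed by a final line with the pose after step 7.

0 160/29 32/5 -1264/145 -864/145 0 -4 N
1 40/17 4 -74/17 -54/17 0 -5 W
2 32/13 32/13 -48/13 -32/13 1 -5 S
3 80/13 16/5 -504/65 -304/65 1 -4 E
4 160/29 32/5 -1264/145 -864/145 0 -4 N
5 40/17 4 -74/17 -54/17 0 -5 W
6 32/13 32/13 -48/13 -32/13 1 -5 S
7 80/13 16/5 -504/65 -304/65 1 -4 E
final 0 -4 N

n=0: pose=(0,-4,N); sL=160/29, sR=32/5; mL=-1264/145, mR=-864/145; mL+mR=-2128/145 → advance -1; mR−mL=80/29 → turn +1·90°
n=1: pose=(0,-5,W); sL=40/17, sR=4; mL=-74/17, mR=-54/17; mL+mR=-128/17 → advance -1; mR−mL=20/17 → turn +1·90°
n=2: pose=(1,-5,S); sL=32/13, sR=32/13; mL=-48/13, mR=-32/13; mL+mR=-80/13 → advance -1; mR−mL=16/13 → turn +1·90°
n=3: pose=(1,-4,E); sL=80/13, sR=16/5; mL=-504/65, mR=-304/65; mL+mR=-808/65 → advance -1; mR−mL=40/13 → turn +1·90°
n=4: pose=(0,-4,N); sL=160/29, sR=32/5; mL=-1264/145, mR=-864/145; mL+mR=-2128/145 → advance -1; mR−mL=80/29 → turn +1·90°
n=5: pose=(0,-5,W); sL=40/17, sR=4; mL=-74/17, mR=-54/17; mL+mR=-128/17 → advance -1; mR−mL=20/17 → turn +1·90°
n=6: pose=(1,-5,S); sL=32/13, sR=32/13; mL=-48/13, mR=-32/13; mL+mR=-80/13 → advance -1; mR−mL=16/13 → turn +1·90°
n=7: pose=(1,-4,E); sL=80/13, sR=16/5; mL=-504/65, mR=-304/65; mL+mR=-808/65 → advance -1; mR−mL=40/13 → turn +1·90°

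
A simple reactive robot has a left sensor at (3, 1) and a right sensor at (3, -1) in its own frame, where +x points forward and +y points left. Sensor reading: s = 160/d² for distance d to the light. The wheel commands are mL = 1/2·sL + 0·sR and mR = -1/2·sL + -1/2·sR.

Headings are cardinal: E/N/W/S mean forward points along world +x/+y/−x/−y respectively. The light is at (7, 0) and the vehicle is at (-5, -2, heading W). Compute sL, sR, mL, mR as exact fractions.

left sensor world pos  = (-8, -3); dL² = 234
right sensor world pos = (-8, -1); dR² = 226
sL = 160/234 = 80/117
sR = 160/226 = 80/113
mL = 1/2·sL + 0·sR = 40/117
mR = -1/2·sL + -1/2·sR = -9200/13221

80/117 80/113 40/117 -9200/13221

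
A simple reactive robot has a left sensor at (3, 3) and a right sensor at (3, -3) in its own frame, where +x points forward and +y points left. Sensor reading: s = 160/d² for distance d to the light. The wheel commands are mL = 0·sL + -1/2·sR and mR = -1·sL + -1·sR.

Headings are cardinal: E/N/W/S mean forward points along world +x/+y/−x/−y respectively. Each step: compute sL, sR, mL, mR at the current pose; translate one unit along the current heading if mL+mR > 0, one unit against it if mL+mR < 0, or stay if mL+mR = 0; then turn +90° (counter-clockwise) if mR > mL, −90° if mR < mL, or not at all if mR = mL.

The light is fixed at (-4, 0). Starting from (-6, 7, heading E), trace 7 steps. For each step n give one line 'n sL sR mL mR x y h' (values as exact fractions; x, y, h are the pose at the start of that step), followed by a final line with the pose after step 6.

n=0: pose=(-6,7,E); sL=160/101, sR=160/17; mL=-80/17, mR=-18880/1717; mL+mR=-26960/1717 → advance -1; mR−mL=-10800/1717 → turn -1·90°
n=1: pose=(-7,7,S); sL=10, sR=40/13; mL=-20/13, mR=-170/13; mL+mR=-190/13 → advance -1; mR−mL=-150/13 → turn -1·90°
n=2: pose=(-7,8,W); sL=160/61, sR=160/157; mL=-80/157, mR=-34880/9577; mL+mR=-39760/9577 → advance -1; mR−mL=-30000/9577 → turn -1·90°
n=3: pose=(-6,8,N); sL=80/73, sR=80/61; mL=-40/61, mR=-10720/4453; mL+mR=-13640/4453 → advance -1; mR−mL=-7800/4453 → turn -1·90°
n=4: pose=(-6,7,E); sL=160/101, sR=160/17; mL=-80/17, mR=-18880/1717; mL+mR=-26960/1717 → advance -1; mR−mL=-10800/1717 → turn -1·90°
n=5: pose=(-7,7,S); sL=10, sR=40/13; mL=-20/13, mR=-170/13; mL+mR=-190/13 → advance -1; mR−mL=-150/13 → turn -1·90°
n=6: pose=(-7,8,W); sL=160/61, sR=160/157; mL=-80/157, mR=-34880/9577; mL+mR=-39760/9577 → advance -1; mR−mL=-30000/9577 → turn -1·90°

0 160/101 160/17 -80/17 -18880/1717 -6 7 E
1 10 40/13 -20/13 -170/13 -7 7 S
2 160/61 160/157 -80/157 -34880/9577 -7 8 W
3 80/73 80/61 -40/61 -10720/4453 -6 8 N
4 160/101 160/17 -80/17 -18880/1717 -6 7 E
5 10 40/13 -20/13 -170/13 -7 7 S
6 160/61 160/157 -80/157 -34880/9577 -7 8 W
final -6 8 N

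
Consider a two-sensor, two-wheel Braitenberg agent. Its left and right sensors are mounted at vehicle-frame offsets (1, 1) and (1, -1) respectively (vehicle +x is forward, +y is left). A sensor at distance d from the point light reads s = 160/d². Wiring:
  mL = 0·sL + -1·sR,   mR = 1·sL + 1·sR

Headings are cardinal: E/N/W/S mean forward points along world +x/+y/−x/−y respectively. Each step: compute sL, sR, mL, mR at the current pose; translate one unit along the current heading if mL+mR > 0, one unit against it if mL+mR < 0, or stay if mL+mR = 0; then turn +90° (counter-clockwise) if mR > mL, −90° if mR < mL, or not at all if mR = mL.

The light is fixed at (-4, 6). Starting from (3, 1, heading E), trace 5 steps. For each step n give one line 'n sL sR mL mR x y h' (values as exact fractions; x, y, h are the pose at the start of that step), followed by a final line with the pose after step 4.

n=0: pose=(3,1,E); sL=2, sR=8/5; mL=-8/5, mR=18/5; mL+mR=2 → advance +1; mR−mL=26/5 → turn +1·90°
n=1: pose=(4,1,N); sL=32/13, sR=160/97; mL=-160/97, mR=5184/1261; mL+mR=32/13 → advance +1; mR−mL=7264/1261 → turn +1·90°
n=2: pose=(4,2,W); sL=80/37, sR=80/29; mL=-80/29, mR=5280/1073; mL+mR=80/37 → advance +1; mR−mL=8240/1073 → turn +1·90°
n=3: pose=(3,2,S); sL=160/89, sR=160/61; mL=-160/61, mR=24000/5429; mL+mR=160/89 → advance +1; mR−mL=38240/5429 → turn +1·90°
n=4: pose=(3,1,E); sL=2, sR=8/5; mL=-8/5, mR=18/5; mL+mR=2 → advance +1; mR−mL=26/5 → turn +1·90°

0 2 8/5 -8/5 18/5 3 1 E
1 32/13 160/97 -160/97 5184/1261 4 1 N
2 80/37 80/29 -80/29 5280/1073 4 2 W
3 160/89 160/61 -160/61 24000/5429 3 2 S
4 2 8/5 -8/5 18/5 3 1 E
final 4 1 N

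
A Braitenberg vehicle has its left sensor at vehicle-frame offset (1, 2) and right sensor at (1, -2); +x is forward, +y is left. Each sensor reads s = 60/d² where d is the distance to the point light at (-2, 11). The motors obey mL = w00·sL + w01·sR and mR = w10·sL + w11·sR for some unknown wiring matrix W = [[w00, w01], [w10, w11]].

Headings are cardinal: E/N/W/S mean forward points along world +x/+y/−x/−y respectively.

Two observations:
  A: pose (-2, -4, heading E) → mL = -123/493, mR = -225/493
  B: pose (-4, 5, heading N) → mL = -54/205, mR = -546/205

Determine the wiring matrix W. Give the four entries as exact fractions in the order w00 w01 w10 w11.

-1 1/2 -1 -1/2

obs A: pose=(-2,-4,E) → sL=6/17, sR=6/29, mL=-123/493, mR=-225/493
obs B: pose=(-4,5,N) → sL=60/41, sR=12/5, mL=-54/205, mR=-546/205
sensor matrix S = [[6/17, 6/29], [60/41, 12/5]]; det S = 55008/101065
solve [mL_A; mL_B] = S·[w00; w01] and [mR_A; mR_B] = S·[w10; w11]:
  w00 = -1, w01 = 1/2, w10 = -1, w11 = -1/2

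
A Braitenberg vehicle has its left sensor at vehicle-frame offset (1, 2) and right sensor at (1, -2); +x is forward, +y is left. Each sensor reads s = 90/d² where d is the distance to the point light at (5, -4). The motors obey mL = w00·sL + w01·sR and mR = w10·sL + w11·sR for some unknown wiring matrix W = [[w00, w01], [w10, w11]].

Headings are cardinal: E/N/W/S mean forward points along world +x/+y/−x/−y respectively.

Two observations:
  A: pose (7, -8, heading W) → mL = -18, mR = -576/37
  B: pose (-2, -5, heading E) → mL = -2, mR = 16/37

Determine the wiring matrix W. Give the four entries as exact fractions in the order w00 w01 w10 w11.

obs A: pose=(7,-8,W) → sL=90/37, sR=18, mL=-18, mR=-576/37
obs B: pose=(-2,-5,E) → sL=90/37, sR=2, mL=-2, mR=16/37
sensor matrix S = [[90/37, 18], [90/37, 2]]; det S = -1440/37
solve [mL_A; mL_B] = S·[w00; w01] and [mR_A; mR_B] = S·[w10; w11]:
  w00 = 0, w01 = -1, w10 = 1, w11 = -1

0 -1 1 -1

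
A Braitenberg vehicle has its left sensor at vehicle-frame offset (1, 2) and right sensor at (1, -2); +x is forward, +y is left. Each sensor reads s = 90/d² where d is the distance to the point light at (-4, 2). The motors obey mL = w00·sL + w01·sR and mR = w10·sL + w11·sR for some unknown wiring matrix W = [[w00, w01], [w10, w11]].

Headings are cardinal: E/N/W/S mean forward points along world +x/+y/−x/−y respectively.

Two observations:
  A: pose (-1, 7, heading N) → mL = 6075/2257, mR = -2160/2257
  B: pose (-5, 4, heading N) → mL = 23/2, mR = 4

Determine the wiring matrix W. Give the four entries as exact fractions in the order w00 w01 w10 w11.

1/2 1 -1 1

obs A: pose=(-1,7,N) → sL=90/37, sR=90/61, mL=6075/2257, mR=-2160/2257
obs B: pose=(-5,4,N) → sL=5, sR=9, mL=23/2, mR=4
sensor matrix S = [[90/37, 90/61], [5, 9]]; det S = 32760/2257
solve [mL_A; mL_B] = S·[w00; w01] and [mR_A; mR_B] = S·[w10; w11]:
  w00 = 1/2, w01 = 1, w10 = -1, w11 = 1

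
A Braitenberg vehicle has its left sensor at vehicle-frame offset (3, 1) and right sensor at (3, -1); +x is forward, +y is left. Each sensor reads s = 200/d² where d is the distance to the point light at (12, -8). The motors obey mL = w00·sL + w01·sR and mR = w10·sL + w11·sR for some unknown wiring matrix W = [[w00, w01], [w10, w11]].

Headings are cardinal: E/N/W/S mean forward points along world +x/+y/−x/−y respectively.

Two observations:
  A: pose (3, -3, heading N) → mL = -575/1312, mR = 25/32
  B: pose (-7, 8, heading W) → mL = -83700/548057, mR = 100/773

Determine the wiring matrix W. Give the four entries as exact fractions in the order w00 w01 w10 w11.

-1 1/2 0 1/2

obs A: pose=(3,-3,N) → sL=50/41, sR=25/16, mL=-575/1312, mR=25/32
obs B: pose=(-7,8,W) → sL=200/709, sR=200/773, mL=-83700/548057, mR=100/773
sensor matrix S = [[50/41, 25/16], [200/709, 200/773]]; det S = -5628125/44940674
solve [mL_A; mL_B] = S·[w00; w01] and [mR_A; mR_B] = S·[w10; w11]:
  w00 = -1, w01 = 1/2, w10 = 0, w11 = 1/2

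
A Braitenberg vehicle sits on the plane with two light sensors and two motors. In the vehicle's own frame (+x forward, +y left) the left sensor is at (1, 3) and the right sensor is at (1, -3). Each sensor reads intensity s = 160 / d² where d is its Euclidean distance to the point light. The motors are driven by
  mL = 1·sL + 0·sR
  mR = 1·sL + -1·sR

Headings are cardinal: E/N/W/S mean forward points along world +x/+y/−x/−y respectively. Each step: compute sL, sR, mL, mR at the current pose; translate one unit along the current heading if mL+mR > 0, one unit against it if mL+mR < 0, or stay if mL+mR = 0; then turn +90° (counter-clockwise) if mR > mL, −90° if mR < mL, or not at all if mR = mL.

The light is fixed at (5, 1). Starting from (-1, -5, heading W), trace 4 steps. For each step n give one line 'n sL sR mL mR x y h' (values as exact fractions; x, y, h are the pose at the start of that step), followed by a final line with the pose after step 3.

n=0: pose=(-1,-5,W); sL=16/13, sR=80/29; mL=16/13, mR=-576/377; mL+mR=-112/377 → advance -1; mR−mL=-80/29 → turn -1·90°
n=1: pose=(0,-5,N); sL=160/89, sR=160/29; mL=160/89, mR=-9600/2581; mL+mR=-4960/2581 → advance -1; mR−mL=-160/29 → turn -1·90°
n=2: pose=(0,-6,E); sL=5, sR=40/29; mL=5, mR=105/29; mL+mR=250/29 → advance +1; mR−mL=-40/29 → turn -1·90°
n=3: pose=(1,-6,S); sL=32/13, sR=160/113; mL=32/13, mR=1536/1469; mL+mR=5152/1469 → advance +1; mR−mL=-160/113 → turn -1·90°

0 16/13 80/29 16/13 -576/377 -1 -5 W
1 160/89 160/29 160/89 -9600/2581 0 -5 N
2 5 40/29 5 105/29 0 -6 E
3 32/13 160/113 32/13 1536/1469 1 -6 S
final 1 -7 W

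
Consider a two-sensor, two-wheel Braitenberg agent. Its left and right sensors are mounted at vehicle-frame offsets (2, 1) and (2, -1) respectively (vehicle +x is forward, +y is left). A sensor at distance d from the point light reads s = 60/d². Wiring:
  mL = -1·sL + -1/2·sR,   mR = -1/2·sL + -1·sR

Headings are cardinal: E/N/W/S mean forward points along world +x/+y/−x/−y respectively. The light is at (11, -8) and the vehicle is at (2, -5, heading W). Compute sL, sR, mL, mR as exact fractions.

left sensor world pos  = (0, -6); dL² = 125
right sensor world pos = (0, -4); dR² = 137
sL = 60/125 = 12/25
sR = 60/137 = 60/137
mL = -1·sL + -1/2·sR = -2394/3425
mR = -1/2·sL + -1·sR = -2322/3425

12/25 60/137 -2394/3425 -2322/3425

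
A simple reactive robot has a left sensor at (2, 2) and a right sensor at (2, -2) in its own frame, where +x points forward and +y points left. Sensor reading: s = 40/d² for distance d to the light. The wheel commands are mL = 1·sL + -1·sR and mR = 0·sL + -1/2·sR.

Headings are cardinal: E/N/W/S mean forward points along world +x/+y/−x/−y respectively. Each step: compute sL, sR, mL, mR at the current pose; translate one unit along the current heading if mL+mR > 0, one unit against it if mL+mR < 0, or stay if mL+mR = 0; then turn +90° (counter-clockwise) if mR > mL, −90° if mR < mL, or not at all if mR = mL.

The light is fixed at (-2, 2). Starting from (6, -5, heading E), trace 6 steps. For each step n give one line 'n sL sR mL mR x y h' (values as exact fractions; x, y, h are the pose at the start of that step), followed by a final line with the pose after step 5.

0 8/25 40/181 448/4525 -20/181 6 -5 E
1 20/81 20/53 -560/4293 -10/53 5 -5 S
2 40/89 40/41 -1920/3649 -20/41 5 -4 W
3 10/41 2/5 -32/205 -1/5 6 -4 S
4 8/17 8/9 -64/153 -4/9 6 -3 W
5 20/29 4/13 144/377 -2/13 7 -3 N
final 7 -2 E

n=0: pose=(6,-5,E); sL=8/25, sR=40/181; mL=448/4525, mR=-20/181; mL+mR=-52/4525 → advance -1; mR−mL=-948/4525 → turn -1·90°
n=1: pose=(5,-5,S); sL=20/81, sR=20/53; mL=-560/4293, mR=-10/53; mL+mR=-1370/4293 → advance -1; mR−mL=-250/4293 → turn -1·90°
n=2: pose=(5,-4,W); sL=40/89, sR=40/41; mL=-1920/3649, mR=-20/41; mL+mR=-3700/3649 → advance -1; mR−mL=140/3649 → turn +1·90°
n=3: pose=(6,-4,S); sL=10/41, sR=2/5; mL=-32/205, mR=-1/5; mL+mR=-73/205 → advance -1; mR−mL=-9/205 → turn -1·90°
n=4: pose=(6,-3,W); sL=8/17, sR=8/9; mL=-64/153, mR=-4/9; mL+mR=-44/51 → advance -1; mR−mL=-4/153 → turn -1·90°
n=5: pose=(7,-3,N); sL=20/29, sR=4/13; mL=144/377, mR=-2/13; mL+mR=86/377 → advance +1; mR−mL=-202/377 → turn -1·90°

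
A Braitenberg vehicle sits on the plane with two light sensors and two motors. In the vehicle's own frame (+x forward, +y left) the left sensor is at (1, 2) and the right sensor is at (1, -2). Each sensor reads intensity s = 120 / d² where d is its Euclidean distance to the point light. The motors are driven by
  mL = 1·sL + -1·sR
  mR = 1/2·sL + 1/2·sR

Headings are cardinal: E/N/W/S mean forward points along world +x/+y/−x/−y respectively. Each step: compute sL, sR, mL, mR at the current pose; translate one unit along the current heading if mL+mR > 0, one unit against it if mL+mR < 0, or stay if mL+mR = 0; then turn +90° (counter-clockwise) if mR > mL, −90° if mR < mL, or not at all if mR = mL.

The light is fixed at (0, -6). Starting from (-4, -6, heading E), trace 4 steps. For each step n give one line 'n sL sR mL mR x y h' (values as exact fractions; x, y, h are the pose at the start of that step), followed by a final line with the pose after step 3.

0 120/13 120/13 0 120/13 -4 -6 E
1 60/13 60 -720/13 420/13 -3 -6 N
2 24/5 120/17 -192/85 504/85 -3 -7 W
3 15 3 12 9 -4 -7 S
final -4 -8 W

n=0: pose=(-4,-6,E); sL=120/13, sR=120/13; mL=0, mR=120/13; mL+mR=120/13 → advance +1; mR−mL=120/13 → turn +1·90°
n=1: pose=(-3,-6,N); sL=60/13, sR=60; mL=-720/13, mR=420/13; mL+mR=-300/13 → advance -1; mR−mL=1140/13 → turn +1·90°
n=2: pose=(-3,-7,W); sL=24/5, sR=120/17; mL=-192/85, mR=504/85; mL+mR=312/85 → advance +1; mR−mL=696/85 → turn +1·90°
n=3: pose=(-4,-7,S); sL=15, sR=3; mL=12, mR=9; mL+mR=21 → advance +1; mR−mL=-3 → turn -1·90°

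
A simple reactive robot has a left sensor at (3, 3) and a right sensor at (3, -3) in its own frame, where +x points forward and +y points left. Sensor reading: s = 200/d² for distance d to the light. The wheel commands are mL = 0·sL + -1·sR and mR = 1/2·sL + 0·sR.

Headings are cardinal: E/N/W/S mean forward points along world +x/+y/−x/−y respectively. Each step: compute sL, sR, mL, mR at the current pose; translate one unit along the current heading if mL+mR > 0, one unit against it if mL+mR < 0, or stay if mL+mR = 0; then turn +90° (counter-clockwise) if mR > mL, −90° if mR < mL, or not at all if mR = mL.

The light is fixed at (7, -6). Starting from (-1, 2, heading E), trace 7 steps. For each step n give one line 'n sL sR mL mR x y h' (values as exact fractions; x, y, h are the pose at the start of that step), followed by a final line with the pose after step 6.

0 100/73 4 -4 50/73 -1 2 E
1 40/53 200/157 -200/157 20/53 -2 2 N
2 5/4 50/61 -50/61 5/8 -2 1 W
3 200/41 200/137 -200/137 100/41 -1 1 S
4 100/53 100/17 -100/17 50/53 -1 0 E
5 8/9 200/117 -200/117 4/9 -2 0 N
6 50/37 25/26 -25/26 25/37 -2 -1 W
final -1 -1 S

n=0: pose=(-1,2,E); sL=100/73, sR=4; mL=-4, mR=50/73; mL+mR=-242/73 → advance -1; mR−mL=342/73 → turn +1·90°
n=1: pose=(-2,2,N); sL=40/53, sR=200/157; mL=-200/157, mR=20/53; mL+mR=-7460/8321 → advance -1; mR−mL=13740/8321 → turn +1·90°
n=2: pose=(-2,1,W); sL=5/4, sR=50/61; mL=-50/61, mR=5/8; mL+mR=-95/488 → advance -1; mR−mL=705/488 → turn +1·90°
n=3: pose=(-1,1,S); sL=200/41, sR=200/137; mL=-200/137, mR=100/41; mL+mR=5500/5617 → advance +1; mR−mL=21900/5617 → turn +1·90°
n=4: pose=(-1,0,E); sL=100/53, sR=100/17; mL=-100/17, mR=50/53; mL+mR=-4450/901 → advance -1; mR−mL=6150/901 → turn +1·90°
n=5: pose=(-2,0,N); sL=8/9, sR=200/117; mL=-200/117, mR=4/9; mL+mR=-148/117 → advance -1; mR−mL=28/13 → turn +1·90°
n=6: pose=(-2,-1,W); sL=50/37, sR=25/26; mL=-25/26, mR=25/37; mL+mR=-275/962 → advance -1; mR−mL=1575/962 → turn +1·90°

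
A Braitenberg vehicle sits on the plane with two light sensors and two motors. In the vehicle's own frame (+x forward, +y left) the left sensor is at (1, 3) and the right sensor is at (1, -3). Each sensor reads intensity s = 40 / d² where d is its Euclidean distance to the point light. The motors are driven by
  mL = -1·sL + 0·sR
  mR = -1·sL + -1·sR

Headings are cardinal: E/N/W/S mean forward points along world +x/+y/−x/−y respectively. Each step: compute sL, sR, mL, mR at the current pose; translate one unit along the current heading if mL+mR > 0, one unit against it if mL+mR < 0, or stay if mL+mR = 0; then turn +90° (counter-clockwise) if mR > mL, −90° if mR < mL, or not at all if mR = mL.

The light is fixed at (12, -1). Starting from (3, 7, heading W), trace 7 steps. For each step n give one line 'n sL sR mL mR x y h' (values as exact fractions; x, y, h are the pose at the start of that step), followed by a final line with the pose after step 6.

n=0: pose=(3,7,W); sL=8/25, sR=40/221; mL=-8/25, mR=-2768/5525; mL+mR=-4536/5525 → advance -1; mR−mL=-40/221 → turn -1·90°
n=1: pose=(4,7,N); sL=20/101, sR=20/53; mL=-20/101, mR=-3080/5353; mL+mR=-4140/5353 → advance -1; mR−mL=-20/53 → turn -1·90°
n=2: pose=(4,6,E); sL=40/149, sR=8/13; mL=-40/149, mR=-1712/1937; mL+mR=-2232/1937 → advance -1; mR−mL=-8/13 → turn -1·90°
n=3: pose=(3,6,S); sL=5/9, sR=2/9; mL=-5/9, mR=-7/9; mL+mR=-4/3 → advance -1; mR−mL=-2/9 → turn -1·90°
n=4: pose=(3,7,W); sL=8/25, sR=40/221; mL=-8/25, mR=-2768/5525; mL+mR=-4536/5525 → advance -1; mR−mL=-40/221 → turn -1·90°
n=5: pose=(4,7,N); sL=20/101, sR=20/53; mL=-20/101, mR=-3080/5353; mL+mR=-4140/5353 → advance -1; mR−mL=-20/53 → turn -1·90°
n=6: pose=(4,6,E); sL=40/149, sR=8/13; mL=-40/149, mR=-1712/1937; mL+mR=-2232/1937 → advance -1; mR−mL=-8/13 → turn -1·90°

0 8/25 40/221 -8/25 -2768/5525 3 7 W
1 20/101 20/53 -20/101 -3080/5353 4 7 N
2 40/149 8/13 -40/149 -1712/1937 4 6 E
3 5/9 2/9 -5/9 -7/9 3 6 S
4 8/25 40/221 -8/25 -2768/5525 3 7 W
5 20/101 20/53 -20/101 -3080/5353 4 7 N
6 40/149 8/13 -40/149 -1712/1937 4 6 E
final 3 6 S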